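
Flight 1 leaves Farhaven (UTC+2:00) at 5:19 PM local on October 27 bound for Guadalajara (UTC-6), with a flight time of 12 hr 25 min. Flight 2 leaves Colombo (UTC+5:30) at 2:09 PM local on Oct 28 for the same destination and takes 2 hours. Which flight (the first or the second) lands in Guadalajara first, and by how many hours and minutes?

Flight 1 in UTC: 5:19 PM − 2:00 = 3:19 PM on Oct 27.
+12 hours 25 minutes → arrive 3:44 AM UTC on Oct 28.
Flight 2 in UTC: 2:09 PM − 5:30 = 8:39 AM on Oct 28.
+2 hours → arrive 10:39 AM UTC on Oct 28.
Flight 1 lands earlier by 6 hours 55 minutes.

the first, by 6 hours 55 minutes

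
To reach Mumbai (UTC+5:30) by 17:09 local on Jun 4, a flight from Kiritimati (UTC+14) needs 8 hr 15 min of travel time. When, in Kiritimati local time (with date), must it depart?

17:24 on Jun 4

Target arrival in UTC: 17:09 − 5:30 = 11:39 on Jun 4.
Subtract 8 hours 15 minutes → departure 03:24 UTC on Jun 4.
Kiritimati is UTC+14:00: 03:24 + 14:00 = 17:24 on Jun 4.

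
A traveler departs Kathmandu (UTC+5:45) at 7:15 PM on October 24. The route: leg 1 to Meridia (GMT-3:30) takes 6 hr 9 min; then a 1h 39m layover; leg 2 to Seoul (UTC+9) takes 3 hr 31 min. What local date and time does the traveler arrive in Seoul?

Convert departure to UTC: 7:15 PM − 5:45 = 1:30 PM UTC on Oct 24.
Add 6 hours and 9 minutes leg 1 → 7:39 PM UTC.
Add 1 hour 39 minutes layover in Meridia → 9:18 PM UTC.
Add 3 hours and 31 minutes leg 2 → 12:49 AM UTC (Oct 25).
Seoul is UTC+9:00, so local arrival = 12:49 AM + 9:00 = 9:49 AM on Oct 25.

9:49 AM on October 25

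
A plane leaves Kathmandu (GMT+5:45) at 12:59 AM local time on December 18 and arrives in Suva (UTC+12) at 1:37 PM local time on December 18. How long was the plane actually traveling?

Suva is 6:15 ahead of Kathmandu.
Clock-face elapsed time (ignoring zones) is 12 hours 38 minutes.
Actual elapsed = 12 hours 38 minutes − 6:15 = 6 hours 23 minutes.

6 hours 23 minutes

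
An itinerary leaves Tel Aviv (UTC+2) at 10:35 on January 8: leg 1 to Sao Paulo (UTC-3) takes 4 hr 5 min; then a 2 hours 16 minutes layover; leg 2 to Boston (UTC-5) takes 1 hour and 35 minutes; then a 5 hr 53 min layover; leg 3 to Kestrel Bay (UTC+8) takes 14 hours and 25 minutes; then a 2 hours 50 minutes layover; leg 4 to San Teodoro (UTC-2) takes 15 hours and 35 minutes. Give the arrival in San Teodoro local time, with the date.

05:14 on January 10

Convert departure to UTC: 10:35 − 2:00 = 08:35 UTC on Jan 8.
Add 4 hours 5 minutes leg 1 → 12:40 UTC.
Add 2 hours 16 minutes layover in Sao Paulo → 14:56 UTC.
Add 1 hour and 35 minutes leg 2 → 16:31 UTC.
Add 5 hours 53 minutes layover in Boston → 22:24 UTC.
Add 14 hours and 25 minutes leg 3 → 12:49 UTC (Jan 9).
Add 2 hours 50 minutes layover in Kestrel Bay → 15:39 UTC.
Add 15 hours and 35 minutes leg 4 → 07:14 UTC (Jan 10).
San Teodoro is UTC−2:00, so local arrival = 07:14 − 2:00 = 05:14 on Jan 10.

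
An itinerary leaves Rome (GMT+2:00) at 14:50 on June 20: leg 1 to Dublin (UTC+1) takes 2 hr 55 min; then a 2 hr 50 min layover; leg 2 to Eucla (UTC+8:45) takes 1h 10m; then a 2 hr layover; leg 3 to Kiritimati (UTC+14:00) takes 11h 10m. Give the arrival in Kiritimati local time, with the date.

Convert departure to UTC: 14:50 − 2:00 = 12:50 UTC on Jun 20.
Add 2 hours 55 minutes leg 1 → 15:45 UTC.
Add 2 hours and 50 minutes layover in Dublin → 18:35 UTC.
Add 1 hour 10 minutes leg 2 → 19:45 UTC.
Add 2 hours layover in Eucla → 21:45 UTC.
Add 11 hours 10 minutes leg 3 → 08:55 UTC (Jun 21).
Kiritimati is UTC+14:00, so local arrival = 08:55 + 14:00 = 22:55 on Jun 21.

22:55 on Jun 21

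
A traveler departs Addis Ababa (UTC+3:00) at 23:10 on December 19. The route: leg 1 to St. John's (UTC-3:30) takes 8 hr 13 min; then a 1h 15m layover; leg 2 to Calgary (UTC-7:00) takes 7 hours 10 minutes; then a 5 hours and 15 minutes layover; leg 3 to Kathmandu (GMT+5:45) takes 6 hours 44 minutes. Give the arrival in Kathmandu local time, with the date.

06:32 on Dec 21

Convert departure to UTC: 23:10 − 3:00 = 20:10 UTC on Dec 19.
Add 8 hours 13 minutes leg 1 → 04:23 UTC (Dec 20).
Add 1 hour and 15 minutes layover in St. John's → 05:38 UTC.
Add 7 hours 10 minutes leg 2 → 12:48 UTC.
Add 5 hours 15 minutes layover in Calgary → 18:03 UTC.
Add 6 hours and 44 minutes leg 3 → 00:47 UTC (Dec 21).
Kathmandu is UTC+5:45, so local arrival = 00:47 + 5:45 = 06:32 on Dec 21.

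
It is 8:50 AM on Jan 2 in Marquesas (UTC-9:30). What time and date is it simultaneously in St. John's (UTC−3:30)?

2:50 PM on January 2

In UTC: 8:50 AM + 9:30 = 6:20 PM on Jan 2.
St. John's is UTC−3:30: 6:20 PM − 3:30 = 2:50 PM on Jan 2.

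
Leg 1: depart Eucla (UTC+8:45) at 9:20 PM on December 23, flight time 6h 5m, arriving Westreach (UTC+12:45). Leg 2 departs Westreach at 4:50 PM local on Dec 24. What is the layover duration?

Convert departure to UTC: 9:20 PM − 8:45 = 12:35 PM UTC on Dec 23.
Add 6 hours and 5 minutes flight time → 6:40 PM UTC.
Westreach is UTC+12:45, so local arrival = 6:40 PM + 12:45 = 7:25 AM on Dec 24.
Layover = 4:50 PM − 7:25 AM = 9 hours 25 minutes.

9 hours 25 minutes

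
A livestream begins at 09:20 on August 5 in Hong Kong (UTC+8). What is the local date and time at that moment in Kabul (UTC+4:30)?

05:50 on August 5

In UTC: 09:20 − 8:00 = 01:20 on Aug 5.
Kabul is UTC+4:30: 01:20 + 4:30 = 05:50 on Aug 5.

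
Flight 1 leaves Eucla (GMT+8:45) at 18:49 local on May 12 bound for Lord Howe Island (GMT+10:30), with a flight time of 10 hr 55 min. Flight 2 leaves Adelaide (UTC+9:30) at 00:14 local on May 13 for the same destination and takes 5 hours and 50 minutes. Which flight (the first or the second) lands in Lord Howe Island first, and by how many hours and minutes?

the second, by 25 minutes

Flight 1 in UTC: 18:49 − 8:45 = 10:04 on May 12.
+10 hours 55 minutes → arrive 20:59 UTC on May 12.
Flight 2 in UTC: 00:14 − 9:30 = 14:44 on May 12.
+5 hours 50 minutes → arrive 20:34 UTC on May 12.
Flight 2 lands earlier by 25 minutes.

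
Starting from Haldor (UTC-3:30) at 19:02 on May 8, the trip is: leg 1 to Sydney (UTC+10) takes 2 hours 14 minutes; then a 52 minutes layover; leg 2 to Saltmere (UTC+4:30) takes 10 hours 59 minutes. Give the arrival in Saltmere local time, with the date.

17:07 on May 9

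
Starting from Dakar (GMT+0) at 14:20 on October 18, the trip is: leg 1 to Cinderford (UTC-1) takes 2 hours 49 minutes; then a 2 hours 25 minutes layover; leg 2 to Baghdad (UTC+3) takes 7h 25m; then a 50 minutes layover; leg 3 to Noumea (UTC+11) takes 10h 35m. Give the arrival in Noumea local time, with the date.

Dakar is at UTC+0, so departure is already 14:20 UTC on Oct 18.
Add 2 hours and 49 minutes leg 1 → 17:09 UTC.
Add 2 hours 25 minutes layover in Cinderford → 19:34 UTC.
Add 7 hours 25 minutes leg 2 → 02:59 UTC (Oct 19).
Add 50 minutes layover in Baghdad → 03:49 UTC.
Add 10 hours 35 minutes leg 3 → 14:24 UTC.
Noumea is UTC+11:00, so local arrival = 14:24 + 11:00 = 01:24 on Oct 20.

01:24 on October 20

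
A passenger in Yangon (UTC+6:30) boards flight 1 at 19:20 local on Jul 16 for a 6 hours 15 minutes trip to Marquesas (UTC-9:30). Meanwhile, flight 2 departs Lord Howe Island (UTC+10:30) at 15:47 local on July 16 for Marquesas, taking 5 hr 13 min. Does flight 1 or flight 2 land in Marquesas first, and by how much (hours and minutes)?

the second, by 8 hours 35 minutes

Flight 1 in UTC: 19:20 − 6:30 = 12:50 on Jul 16.
+6 hours and 15 minutes → arrive 19:05 UTC on Jul 16.
Flight 2 in UTC: 15:47 − 10:30 = 05:17 on Jul 16.
+5 hours 13 minutes → arrive 10:30 UTC on Jul 16.
Flight 2 lands earlier by 8 hours 35 minutes.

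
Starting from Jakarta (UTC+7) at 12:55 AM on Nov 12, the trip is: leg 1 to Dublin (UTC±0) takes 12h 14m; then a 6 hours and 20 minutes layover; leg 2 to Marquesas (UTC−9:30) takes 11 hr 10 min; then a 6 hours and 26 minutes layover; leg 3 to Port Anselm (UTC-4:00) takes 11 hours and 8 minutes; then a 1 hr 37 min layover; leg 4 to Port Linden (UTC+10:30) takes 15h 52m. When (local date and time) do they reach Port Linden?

9:12 PM on Nov 14

Convert departure to UTC: 12:55 AM − 7:00 = 5:55 PM UTC on Nov 11.
Add 12 hours 14 minutes leg 1 → 6:09 AM UTC (Nov 12).
Add 6 hours 20 minutes layover in Dublin → 12:29 PM UTC.
Add 11 hours and 10 minutes leg 2 → 11:39 PM UTC.
Add 6 hours 26 minutes layover in Marquesas → 6:05 AM UTC (Nov 13).
Add 11 hours and 8 minutes leg 3 → 5:13 PM UTC.
Add 1 hour and 37 minutes layover in Port Anselm → 6:50 PM UTC.
Add 15 hours and 52 minutes leg 4 → 10:42 AM UTC (Nov 14).
Port Linden is UTC+10:30, so local arrival = 10:42 AM + 10:30 = 9:12 PM on Nov 14.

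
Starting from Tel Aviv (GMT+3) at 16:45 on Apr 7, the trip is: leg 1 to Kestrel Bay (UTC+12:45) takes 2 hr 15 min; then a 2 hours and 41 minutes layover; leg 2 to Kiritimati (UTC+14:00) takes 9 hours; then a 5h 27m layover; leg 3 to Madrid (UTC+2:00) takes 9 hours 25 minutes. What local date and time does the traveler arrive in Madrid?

Convert departure to UTC: 16:45 − 3:00 = 13:45 UTC on Apr 7.
Add 2 hours and 15 minutes leg 1 → 16:00 UTC.
Add 2 hours 41 minutes layover in Kestrel Bay → 18:41 UTC.
Add 9 hours leg 2 → 03:41 UTC (Apr 8).
Add 5 hours 27 minutes layover in Kiritimati → 09:08 UTC.
Add 9 hours and 25 minutes leg 3 → 18:33 UTC.
Madrid is UTC+2:00, so local arrival = 18:33 + 2:00 = 20:33 on Apr 8.

20:33 on April 8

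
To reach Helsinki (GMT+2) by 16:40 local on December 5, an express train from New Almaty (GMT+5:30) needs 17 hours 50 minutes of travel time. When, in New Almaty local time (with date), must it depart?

02:20 on December 5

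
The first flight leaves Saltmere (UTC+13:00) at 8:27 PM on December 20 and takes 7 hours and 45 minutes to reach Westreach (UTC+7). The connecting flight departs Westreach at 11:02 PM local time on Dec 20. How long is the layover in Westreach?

Convert departure to UTC: 8:27 PM − 13:00 = 7:27 AM UTC on Dec 20.
Add 7 hours 45 minutes flight time → 3:12 PM UTC.
Westreach is UTC+7:00, so local arrival = 3:12 PM + 7:00 = 10:12 PM on Dec 20.
Layover = 11:02 PM − 10:12 PM = 50 minutes.

50 minutes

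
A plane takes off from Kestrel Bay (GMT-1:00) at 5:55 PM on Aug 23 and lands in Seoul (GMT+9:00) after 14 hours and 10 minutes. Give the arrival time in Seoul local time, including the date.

Convert departure to UTC: 5:55 PM + 1:00 = 6:55 PM UTC on Aug 23.
Add 14 hours and 10 minutes travel time → 9:05 AM UTC (Aug 24).
Seoul is UTC+9:00, so local arrival = 9:05 AM + 9:00 = 6:05 PM on Aug 24.

6:05 PM on August 24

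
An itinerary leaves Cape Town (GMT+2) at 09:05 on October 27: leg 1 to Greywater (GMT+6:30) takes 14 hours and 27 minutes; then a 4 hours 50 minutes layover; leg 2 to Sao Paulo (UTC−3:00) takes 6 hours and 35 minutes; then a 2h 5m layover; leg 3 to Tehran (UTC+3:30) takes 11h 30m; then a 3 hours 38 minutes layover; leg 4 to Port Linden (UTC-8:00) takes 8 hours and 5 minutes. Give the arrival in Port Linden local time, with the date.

02:15 on October 29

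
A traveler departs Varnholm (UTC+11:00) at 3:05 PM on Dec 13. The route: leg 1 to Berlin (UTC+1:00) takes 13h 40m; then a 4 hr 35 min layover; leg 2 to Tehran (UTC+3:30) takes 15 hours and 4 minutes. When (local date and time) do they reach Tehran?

4:54 PM on Dec 14

Convert departure to UTC: 3:05 PM − 11:00 = 4:05 AM UTC on Dec 13.
Add 13 hours and 40 minutes leg 1 → 5:45 PM UTC.
Add 4 hours 35 minutes layover in Berlin → 10:20 PM UTC.
Add 15 hours 4 minutes leg 2 → 1:24 PM UTC (Dec 14).
Tehran is UTC+3:30, so local arrival = 1:24 PM + 3:30 = 4:54 PM on Dec 14.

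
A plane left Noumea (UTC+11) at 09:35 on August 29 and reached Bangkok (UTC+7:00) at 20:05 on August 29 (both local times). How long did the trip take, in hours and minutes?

14 hours 30 minutes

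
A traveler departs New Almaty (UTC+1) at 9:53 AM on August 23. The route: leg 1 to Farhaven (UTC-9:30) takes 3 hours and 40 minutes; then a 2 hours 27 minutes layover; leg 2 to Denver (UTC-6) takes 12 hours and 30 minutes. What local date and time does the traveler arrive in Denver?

9:30 PM on August 23

Convert departure to UTC: 9:53 AM − 1:00 = 8:53 AM UTC on Aug 23.
Add 3 hours and 40 minutes leg 1 → 12:33 PM UTC.
Add 2 hours and 27 minutes layover in Farhaven → 3:00 PM UTC.
Add 12 hours 30 minutes leg 2 → 3:30 AM UTC (Aug 24).
Denver is UTC−6:00, so local arrival = 3:30 AM − 6:00 = 9:30 PM on Aug 23.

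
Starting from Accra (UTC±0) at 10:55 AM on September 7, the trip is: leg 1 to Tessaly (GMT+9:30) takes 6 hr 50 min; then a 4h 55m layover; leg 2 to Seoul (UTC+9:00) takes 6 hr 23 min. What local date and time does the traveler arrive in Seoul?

Accra is at UTC+0, so departure is already 10:55 AM UTC on Sep 7.
Add 6 hours and 50 minutes leg 1 → 5:45 PM UTC.
Add 4 hours and 55 minutes layover in Tessaly → 10:40 PM UTC.
Add 6 hours 23 minutes leg 2 → 5:03 AM UTC (Sep 8).
Seoul is UTC+9:00, so local arrival = 5:03 AM + 9:00 = 2:03 PM on Sep 8.

2:03 PM on Sep 8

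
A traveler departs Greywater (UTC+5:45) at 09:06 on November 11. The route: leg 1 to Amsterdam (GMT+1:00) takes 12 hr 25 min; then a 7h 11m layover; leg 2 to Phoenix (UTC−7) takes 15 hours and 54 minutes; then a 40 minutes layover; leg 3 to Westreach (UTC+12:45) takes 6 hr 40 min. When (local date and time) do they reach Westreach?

Convert departure to UTC: 09:06 − 5:45 = 03:21 UTC on Nov 11.
Add 12 hours 25 minutes leg 1 → 15:46 UTC.
Add 7 hours 11 minutes layover in Amsterdam → 22:57 UTC.
Add 15 hours 54 minutes leg 2 → 14:51 UTC (Nov 12).
Add 40 minutes layover in Phoenix → 15:31 UTC.
Add 6 hours and 40 minutes leg 3 → 22:11 UTC.
Westreach is UTC+12:45, so local arrival = 22:11 + 12:45 = 10:56 on Nov 13.

10:56 on Nov 13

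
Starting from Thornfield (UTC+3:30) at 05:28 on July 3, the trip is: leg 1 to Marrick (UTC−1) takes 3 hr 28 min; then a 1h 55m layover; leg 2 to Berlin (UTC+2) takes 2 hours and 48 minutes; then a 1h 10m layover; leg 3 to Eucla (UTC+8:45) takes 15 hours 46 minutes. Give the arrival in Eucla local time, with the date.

11:50 on Jul 4

Convert departure to UTC: 05:28 − 3:30 = 01:58 UTC on Jul 3.
Add 3 hours 28 minutes leg 1 → 05:26 UTC.
Add 1 hour 55 minutes layover in Marrick → 07:21 UTC.
Add 2 hours and 48 minutes leg 2 → 10:09 UTC.
Add 1 hour and 10 minutes layover in Berlin → 11:19 UTC.
Add 15 hours 46 minutes leg 3 → 03:05 UTC (Jul 4).
Eucla is UTC+8:45, so local arrival = 03:05 + 8:45 = 11:50 on Jul 4.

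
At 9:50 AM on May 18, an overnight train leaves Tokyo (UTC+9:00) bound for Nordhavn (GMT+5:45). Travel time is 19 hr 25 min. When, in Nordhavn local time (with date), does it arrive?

2:00 AM on May 19

Nordhavn is 3:15 behind Tokyo.
After 19 hours and 25 minutes it is 5:15 AM (May 19) in Tokyo.
Shift by the zone difference: 5:15 AM − 3:15 = 2:00 AM on May 19 in Nordhavn.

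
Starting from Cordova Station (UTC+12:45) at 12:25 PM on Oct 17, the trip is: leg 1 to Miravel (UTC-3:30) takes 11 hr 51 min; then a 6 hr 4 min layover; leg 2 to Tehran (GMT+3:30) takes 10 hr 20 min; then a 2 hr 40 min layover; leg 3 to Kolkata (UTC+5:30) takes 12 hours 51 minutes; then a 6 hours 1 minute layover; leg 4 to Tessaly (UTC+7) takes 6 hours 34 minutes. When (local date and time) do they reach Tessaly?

Convert departure to UTC: 12:25 PM − 12:45 = 11:40 PM UTC on Oct 16.
Add 11 hours 51 minutes leg 1 → 11:31 AM UTC (Oct 17).
Add 6 hours 4 minutes layover in Miravel → 5:35 PM UTC.
Add 10 hours 20 minutes leg 2 → 3:55 AM UTC (Oct 18).
Add 2 hours 40 minutes layover in Tehran → 6:35 AM UTC.
Add 12 hours and 51 minutes leg 3 → 7:26 PM UTC.
Add 6 hours 1 minute layover in Kolkata → 1:27 AM UTC (Oct 19).
Add 6 hours and 34 minutes leg 4 → 8:01 AM UTC.
Tessaly is UTC+7:00, so local arrival = 8:01 AM + 7:00 = 3:01 PM on Oct 19.

3:01 PM on Oct 19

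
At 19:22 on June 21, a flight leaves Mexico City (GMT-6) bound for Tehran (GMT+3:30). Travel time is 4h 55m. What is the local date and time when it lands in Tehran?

09:47 on June 22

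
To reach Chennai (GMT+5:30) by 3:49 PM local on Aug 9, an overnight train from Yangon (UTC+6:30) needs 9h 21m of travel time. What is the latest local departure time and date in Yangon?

7:28 AM on August 9

Target arrival in UTC: 3:49 PM − 5:30 = 10:19 AM on Aug 9.
Subtract 9 hours 21 minutes → departure 12:58 AM UTC on Aug 9.
Yangon is UTC+6:30: 12:58 AM + 6:30 = 7:28 AM on Aug 9.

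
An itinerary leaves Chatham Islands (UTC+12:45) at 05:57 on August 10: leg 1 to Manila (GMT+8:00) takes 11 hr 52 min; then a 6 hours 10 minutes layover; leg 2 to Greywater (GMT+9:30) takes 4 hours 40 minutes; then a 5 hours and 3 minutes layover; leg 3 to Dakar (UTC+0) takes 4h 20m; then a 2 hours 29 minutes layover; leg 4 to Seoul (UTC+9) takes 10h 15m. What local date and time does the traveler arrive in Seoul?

23:01 on August 11

Convert departure to UTC: 05:57 − 12:45 = 17:12 UTC on Aug 9.
Add 11 hours and 52 minutes leg 1 → 05:04 UTC (Aug 10).
Add 6 hours and 10 minutes layover in Manila → 11:14 UTC.
Add 4 hours and 40 minutes leg 2 → 15:54 UTC.
Add 5 hours 3 minutes layover in Greywater → 20:57 UTC.
Add 4 hours and 20 minutes leg 3 → 01:17 UTC (Aug 11).
Add 2 hours and 29 minutes layover in Dakar → 03:46 UTC.
Add 10 hours and 15 minutes leg 4 → 14:01 UTC.
Seoul is UTC+9:00, so local arrival = 14:01 + 9:00 = 23:01 on Aug 11.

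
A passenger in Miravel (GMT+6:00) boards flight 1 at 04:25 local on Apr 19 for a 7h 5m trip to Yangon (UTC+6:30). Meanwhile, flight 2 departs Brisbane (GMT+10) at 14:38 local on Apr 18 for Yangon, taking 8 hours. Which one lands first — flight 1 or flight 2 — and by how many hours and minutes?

Flight 1 in UTC: 04:25 − 6:00 = 22:25 on Apr 18.
+7 hours 5 minutes → arrive 05:30 UTC on Apr 19.
Flight 2 in UTC: 14:38 − 10:00 = 04:38 on Apr 18.
+8 hours → arrive 12:38 UTC on Apr 18.
Flight 2 lands earlier by 16 hours 52 minutes.

the second, by 16 hours 52 minutes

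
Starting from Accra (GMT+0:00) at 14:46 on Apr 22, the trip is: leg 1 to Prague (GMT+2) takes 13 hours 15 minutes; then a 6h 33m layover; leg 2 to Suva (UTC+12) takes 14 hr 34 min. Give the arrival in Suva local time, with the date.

13:08 on Apr 24

Accra is at UTC+0, so departure is already 14:46 UTC on Apr 22.
Add 13 hours 15 minutes leg 1 → 04:01 UTC (Apr 23).
Add 6 hours 33 minutes layover in Prague → 10:34 UTC.
Add 14 hours and 34 minutes leg 2 → 01:08 UTC (Apr 24).
Suva is UTC+12:00, so local arrival = 01:08 + 12:00 = 13:08 on Apr 24.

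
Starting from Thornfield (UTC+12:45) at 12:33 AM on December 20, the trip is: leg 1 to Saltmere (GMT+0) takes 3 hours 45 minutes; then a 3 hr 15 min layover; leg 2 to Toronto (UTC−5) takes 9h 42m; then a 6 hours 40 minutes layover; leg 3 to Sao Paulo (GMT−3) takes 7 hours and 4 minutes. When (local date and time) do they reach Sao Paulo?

3:14 PM on Dec 20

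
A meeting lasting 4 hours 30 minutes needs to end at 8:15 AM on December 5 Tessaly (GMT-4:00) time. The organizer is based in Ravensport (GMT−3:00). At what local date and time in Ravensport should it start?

Target end time in UTC: 8:15 AM + 4:00 = 12:15 PM on Dec 5.
Subtract 4 hours 30 minutes → start 7:45 AM UTC on Dec 5.
Ravensport is UTC−3:00: 7:45 AM − 3:00 = 4:45 AM on Dec 5.

4:45 AM on December 5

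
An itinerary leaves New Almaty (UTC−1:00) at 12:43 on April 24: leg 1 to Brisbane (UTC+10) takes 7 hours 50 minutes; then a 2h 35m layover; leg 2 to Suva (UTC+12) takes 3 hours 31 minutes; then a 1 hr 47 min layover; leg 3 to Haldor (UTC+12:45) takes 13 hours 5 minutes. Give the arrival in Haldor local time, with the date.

07:16 on Apr 26

Convert departure to UTC: 12:43 + 1:00 = 13:43 UTC on Apr 24.
Add 7 hours 50 minutes leg 1 → 21:33 UTC.
Add 2 hours 35 minutes layover in Brisbane → 00:08 UTC (Apr 25).
Add 3 hours and 31 minutes leg 2 → 03:39 UTC.
Add 1 hour and 47 minutes layover in Suva → 05:26 UTC.
Add 13 hours 5 minutes leg 3 → 18:31 UTC.
Haldor is UTC+12:45, so local arrival = 18:31 + 12:45 = 07:16 on Apr 26.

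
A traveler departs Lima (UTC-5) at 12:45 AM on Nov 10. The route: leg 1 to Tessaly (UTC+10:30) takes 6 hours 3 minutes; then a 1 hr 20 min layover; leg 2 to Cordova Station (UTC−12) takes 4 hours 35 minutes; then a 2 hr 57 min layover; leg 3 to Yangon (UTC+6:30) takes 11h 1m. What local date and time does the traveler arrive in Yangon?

2:11 PM on November 11

Convert departure to UTC: 12:45 AM + 5:00 = 5:45 AM UTC on Nov 10.
Add 6 hours 3 minutes leg 1 → 11:48 AM UTC.
Add 1 hour 20 minutes layover in Tessaly → 1:08 PM UTC.
Add 4 hours and 35 minutes leg 2 → 5:43 PM UTC.
Add 2 hours and 57 minutes layover in Cordova Station → 8:40 PM UTC.
Add 11 hours 1 minute leg 3 → 7:41 AM UTC (Nov 11).
Yangon is UTC+6:30, so local arrival = 7:41 AM + 6:30 = 2:11 PM on Nov 11.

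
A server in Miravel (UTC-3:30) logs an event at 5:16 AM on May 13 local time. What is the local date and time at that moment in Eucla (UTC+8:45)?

5:31 PM on May 13

Eucla is 12:15 ahead of Miravel.
Shift by the zone difference: 5:16 AM + 12:15 = 5:31 PM on May 13 in Eucla.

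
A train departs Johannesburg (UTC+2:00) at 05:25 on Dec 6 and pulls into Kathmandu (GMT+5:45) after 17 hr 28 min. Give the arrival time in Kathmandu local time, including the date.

02:38 on December 7

Kathmandu is 3:45 ahead of Johannesburg.
After 17 hours 28 minutes it is 22:53 in Johannesburg.
Shift by the zone difference: 22:53 + 3:45 = 02:38 on Dec 7 in Kathmandu.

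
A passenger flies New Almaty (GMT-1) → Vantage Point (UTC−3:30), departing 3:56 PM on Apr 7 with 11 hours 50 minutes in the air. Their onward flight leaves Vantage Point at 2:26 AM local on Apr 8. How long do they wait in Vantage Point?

Convert departure to UTC: 3:56 PM + 1:00 = 4:56 PM UTC on Apr 7.
Add 11 hours and 50 minutes flight time → 4:46 AM UTC (Apr 8).
Vantage Point is UTC−3:30, so local arrival = 4:46 AM − 3:30 = 1:16 AM on Apr 8.
Layover = 2:26 AM − 1:16 AM = 1 hour 10 minutes.

1 hour 10 minutes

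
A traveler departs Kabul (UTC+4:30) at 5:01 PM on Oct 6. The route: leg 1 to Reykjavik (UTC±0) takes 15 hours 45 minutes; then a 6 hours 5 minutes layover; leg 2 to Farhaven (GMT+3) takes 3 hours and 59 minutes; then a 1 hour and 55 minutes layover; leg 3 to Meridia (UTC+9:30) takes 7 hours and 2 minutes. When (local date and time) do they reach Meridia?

Convert departure to UTC: 5:01 PM − 4:30 = 12:31 PM UTC on Oct 6.
Add 15 hours 45 minutes leg 1 → 4:16 AM UTC (Oct 7).
Add 6 hours 5 minutes layover in Reykjavik → 10:21 AM UTC.
Add 3 hours and 59 minutes leg 2 → 2:20 PM UTC.
Add 1 hour and 55 minutes layover in Farhaven → 4:15 PM UTC.
Add 7 hours and 2 minutes leg 3 → 11:17 PM UTC.
Meridia is UTC+9:30, so local arrival = 11:17 PM + 9:30 = 8:47 AM on Oct 8.

8:47 AM on Oct 8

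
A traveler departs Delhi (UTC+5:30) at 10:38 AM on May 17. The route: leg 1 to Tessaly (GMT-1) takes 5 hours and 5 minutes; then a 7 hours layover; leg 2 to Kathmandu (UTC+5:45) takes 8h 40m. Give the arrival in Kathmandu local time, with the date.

7:38 AM on May 18

Convert departure to UTC: 10:38 AM − 5:30 = 5:08 AM UTC on May 17.
Add 5 hours and 5 minutes leg 1 → 10:13 AM UTC.
Add 7 hours layover in Tessaly → 5:13 PM UTC.
Add 8 hours and 40 minutes leg 2 → 1:53 AM UTC (May 18).
Kathmandu is UTC+5:45, so local arrival = 1:53 AM + 5:45 = 7:38 AM on May 18.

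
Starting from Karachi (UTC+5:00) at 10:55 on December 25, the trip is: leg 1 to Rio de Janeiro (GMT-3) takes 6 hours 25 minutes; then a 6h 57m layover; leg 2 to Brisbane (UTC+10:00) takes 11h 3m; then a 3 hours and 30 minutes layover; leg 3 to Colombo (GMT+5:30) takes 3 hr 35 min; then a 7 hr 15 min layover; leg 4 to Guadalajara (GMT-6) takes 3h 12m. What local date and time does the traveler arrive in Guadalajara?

17:52 on December 26

Convert departure to UTC: 10:55 − 5:00 = 05:55 UTC on Dec 25.
Add 6 hours 25 minutes leg 1 → 12:20 UTC.
Add 6 hours and 57 minutes layover in Rio de Janeiro → 19:17 UTC.
Add 11 hours 3 minutes leg 2 → 06:20 UTC (Dec 26).
Add 3 hours and 30 minutes layover in Brisbane → 09:50 UTC.
Add 3 hours and 35 minutes leg 3 → 13:25 UTC.
Add 7 hours 15 minutes layover in Colombo → 20:40 UTC.
Add 3 hours 12 minutes leg 4 → 23:52 UTC.
Guadalajara is UTC−6:00, so local arrival = 23:52 − 6:00 = 17:52 on Dec 26.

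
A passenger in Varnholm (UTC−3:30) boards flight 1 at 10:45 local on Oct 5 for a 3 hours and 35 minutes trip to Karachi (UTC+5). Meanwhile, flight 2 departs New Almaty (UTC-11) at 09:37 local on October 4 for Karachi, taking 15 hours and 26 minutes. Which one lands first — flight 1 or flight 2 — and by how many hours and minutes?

Flight 1 in UTC: 10:45 + 3:30 = 14:15 on Oct 5.
+3 hours and 35 minutes → arrive 17:50 UTC on Oct 5.
Flight 2 in UTC: 09:37 + 11:00 = 20:37 on Oct 4.
+15 hours and 26 minutes → arrive 12:03 UTC on Oct 5.
Flight 2 lands earlier by 5 hours 47 minutes.

the second, by 5 hours 47 minutes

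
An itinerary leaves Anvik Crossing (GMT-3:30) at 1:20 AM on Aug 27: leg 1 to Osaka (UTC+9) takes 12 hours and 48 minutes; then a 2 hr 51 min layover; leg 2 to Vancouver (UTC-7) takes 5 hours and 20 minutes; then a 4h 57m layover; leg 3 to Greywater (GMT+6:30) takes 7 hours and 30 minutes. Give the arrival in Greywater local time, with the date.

8:46 PM on August 28

Convert departure to UTC: 1:20 AM + 3:30 = 4:50 AM UTC on Aug 27.
Add 12 hours 48 minutes leg 1 → 5:38 PM UTC.
Add 2 hours and 51 minutes layover in Osaka → 8:29 PM UTC.
Add 5 hours and 20 minutes leg 2 → 1:49 AM UTC (Aug 28).
Add 4 hours 57 minutes layover in Vancouver → 6:46 AM UTC.
Add 7 hours and 30 minutes leg 3 → 2:16 PM UTC.
Greywater is UTC+6:30, so local arrival = 2:16 PM + 6:30 = 8:46 PM on Aug 28.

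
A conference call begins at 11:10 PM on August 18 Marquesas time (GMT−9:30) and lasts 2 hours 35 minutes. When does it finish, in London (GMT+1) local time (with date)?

12:15 PM on August 19

London is 10:30 ahead of Marquesas.
After 2 hours and 35 minutes it is 1:45 AM (Aug 19) in Marquesas.
Shift by the zone difference: 1:45 AM + 10:30 = 12:15 PM on Aug 19 in London.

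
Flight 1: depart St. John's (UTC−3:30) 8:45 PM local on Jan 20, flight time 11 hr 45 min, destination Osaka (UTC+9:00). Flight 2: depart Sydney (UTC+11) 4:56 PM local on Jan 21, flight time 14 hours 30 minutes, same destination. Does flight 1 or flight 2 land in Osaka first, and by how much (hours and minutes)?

Flight 1 in UTC: 8:45 PM + 3:30 = 12:15 AM on Jan 21.
+11 hours 45 minutes → arrive 12:00 PM UTC on Jan 21.
Flight 2 in UTC: 4:56 PM − 11:00 = 5:56 AM on Jan 21.
+14 hours and 30 minutes → arrive 8:26 PM UTC on Jan 21.
Flight 1 lands earlier by 8 hours 26 minutes.

the first, by 8 hours 26 minutes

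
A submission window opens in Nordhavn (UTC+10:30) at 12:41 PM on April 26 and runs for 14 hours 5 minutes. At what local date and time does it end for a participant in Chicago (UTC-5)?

11:16 AM on April 26

Convert start to UTC: 12:41 PM − 10:30 = 2:11 AM UTC on Apr 26.
Add 14 hours and 5 minutes duration → 4:16 PM UTC.
Chicago is UTC−5:00, so local end time = 4:16 PM − 5:00 = 11:16 AM on Apr 26.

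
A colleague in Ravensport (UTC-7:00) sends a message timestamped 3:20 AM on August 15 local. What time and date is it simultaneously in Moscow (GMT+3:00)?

1:20 PM on August 15

In UTC: 3:20 AM + 7:00 = 10:20 AM on Aug 15.
Moscow is UTC+3:00: 10:20 AM + 3:00 = 1:20 PM on Aug 15.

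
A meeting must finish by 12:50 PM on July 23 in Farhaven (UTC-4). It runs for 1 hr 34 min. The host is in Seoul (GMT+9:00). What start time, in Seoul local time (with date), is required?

12:16 AM on July 24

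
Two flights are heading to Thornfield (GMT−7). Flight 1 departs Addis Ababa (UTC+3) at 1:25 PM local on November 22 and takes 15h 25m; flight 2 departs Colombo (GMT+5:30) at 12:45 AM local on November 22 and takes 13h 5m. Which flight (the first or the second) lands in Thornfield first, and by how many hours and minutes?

Flight 1 in UTC: 1:25 PM − 3:00 = 10:25 AM on Nov 22.
+15 hours 25 minutes → arrive 1:50 AM UTC on Nov 23.
Flight 2 in UTC: 12:45 AM − 5:30 = 7:15 PM on Nov 21.
+13 hours 5 minutes → arrive 8:20 AM UTC on Nov 22.
Flight 2 lands earlier by 17 hours 30 minutes.

the second, by 17 hours 30 minutes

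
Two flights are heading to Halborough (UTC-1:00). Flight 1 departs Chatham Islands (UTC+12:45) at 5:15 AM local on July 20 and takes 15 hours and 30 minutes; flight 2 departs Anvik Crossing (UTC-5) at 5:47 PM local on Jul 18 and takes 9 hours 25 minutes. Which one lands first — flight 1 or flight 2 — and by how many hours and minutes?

Flight 1 in UTC: 5:15 AM − 12:45 = 4:30 PM on Jul 19.
+15 hours and 30 minutes → arrive 8:00 AM UTC on Jul 20.
Flight 2 in UTC: 5:47 PM + 5:00 = 10:47 PM on Jul 18.
+9 hours and 25 minutes → arrive 8:12 AM UTC on Jul 19.
Flight 2 lands earlier by 23 hours 48 minutes.

the second, by 23 hours 48 minutes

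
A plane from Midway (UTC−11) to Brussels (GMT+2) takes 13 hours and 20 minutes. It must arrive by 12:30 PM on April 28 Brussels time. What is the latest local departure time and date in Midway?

10:10 AM on Apr 27

Target arrival in UTC: 12:30 PM − 2:00 = 10:30 AM on Apr 28.
Subtract 13 hours 20 minutes → departure 9:10 PM UTC on Apr 27.
Midway is UTC−11:00: 9:10 PM − 11:00 = 10:10 AM on Apr 27.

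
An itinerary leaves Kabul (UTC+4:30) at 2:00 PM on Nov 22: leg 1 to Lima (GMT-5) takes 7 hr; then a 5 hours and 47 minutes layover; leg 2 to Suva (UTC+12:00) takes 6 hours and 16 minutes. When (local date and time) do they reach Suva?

Convert departure to UTC: 2:00 PM − 4:30 = 9:30 AM UTC on Nov 22.
Add 7 hours leg 1 → 4:30 PM UTC.
Add 5 hours 47 minutes layover in Lima → 10:17 PM UTC.
Add 6 hours and 16 minutes leg 2 → 4:33 AM UTC (Nov 23).
Suva is UTC+12:00, so local arrival = 4:33 AM + 12:00 = 4:33 PM on Nov 23.

4:33 PM on November 23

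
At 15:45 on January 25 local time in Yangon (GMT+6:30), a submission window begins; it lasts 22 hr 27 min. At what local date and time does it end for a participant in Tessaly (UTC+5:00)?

12:42 on Jan 26

Convert start to UTC: 15:45 − 6:30 = 09:15 UTC on Jan 25.
Add 22 hours and 27 minutes duration → 07:42 UTC (Jan 26).
Tessaly is UTC+5:00, so local end time = 07:42 + 5:00 = 12:42 on Jan 26.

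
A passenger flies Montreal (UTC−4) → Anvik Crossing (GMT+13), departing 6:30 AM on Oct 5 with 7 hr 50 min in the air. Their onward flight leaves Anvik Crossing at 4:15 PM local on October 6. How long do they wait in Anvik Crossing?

8 hours 55 minutes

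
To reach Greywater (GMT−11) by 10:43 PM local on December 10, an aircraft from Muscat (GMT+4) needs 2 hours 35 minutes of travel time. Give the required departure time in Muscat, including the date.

11:08 AM on Dec 11

Target arrival in UTC: 10:43 PM + 11:00 = 9:43 AM on Dec 11.
Subtract 2 hours 35 minutes → departure 7:08 AM UTC on Dec 11.
Muscat is UTC+4:00: 7:08 AM + 4:00 = 11:08 AM on Dec 11.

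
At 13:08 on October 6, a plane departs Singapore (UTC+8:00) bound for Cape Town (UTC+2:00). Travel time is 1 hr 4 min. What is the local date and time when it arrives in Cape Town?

Convert departure to UTC: 13:08 − 8:00 = 05:08 UTC on Oct 6.
Add 1 hour and 4 minutes travel time → 06:12 UTC.
Cape Town is UTC+2:00, so local arrival = 06:12 + 2:00 = 08:12 on Oct 6.

08:12 on October 6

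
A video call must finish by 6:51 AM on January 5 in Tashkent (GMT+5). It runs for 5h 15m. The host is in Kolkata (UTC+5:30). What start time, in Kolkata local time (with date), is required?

2:06 AM on Jan 5

Target end time in UTC: 6:51 AM − 5:00 = 1:51 AM on Jan 5.
Subtract 5 hours 15 minutes → start 8:36 PM UTC on Jan 4.
Kolkata is UTC+5:30: 8:36 PM + 5:30 = 2:06 AM on Jan 5.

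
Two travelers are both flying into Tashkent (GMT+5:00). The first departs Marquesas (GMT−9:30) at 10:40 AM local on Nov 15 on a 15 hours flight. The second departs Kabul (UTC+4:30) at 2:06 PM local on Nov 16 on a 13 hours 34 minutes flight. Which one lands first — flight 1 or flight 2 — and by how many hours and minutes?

Flight 1 in UTC: 10:40 AM + 9:30 = 8:10 PM on Nov 15.
+15 hours → arrive 11:10 AM UTC on Nov 16.
Flight 2 in UTC: 2:06 PM − 4:30 = 9:36 AM on Nov 16.
+13 hours and 34 minutes → arrive 11:10 PM UTC on Nov 16.
Flight 1 lands earlier by 12 hours.

the first, by 12 hours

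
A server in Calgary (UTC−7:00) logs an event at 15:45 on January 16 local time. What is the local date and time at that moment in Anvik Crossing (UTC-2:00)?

20:45 on Jan 16

Anvik Crossing is 5:00 ahead of Calgary.
Shift by the zone difference: 15:45 + 5:00 = 20:45 on Jan 16 in Anvik Crossing.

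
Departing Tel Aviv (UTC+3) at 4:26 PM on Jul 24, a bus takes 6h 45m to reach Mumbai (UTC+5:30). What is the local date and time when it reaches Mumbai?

Mumbai is 2:30 ahead of Tel Aviv.
After 6 hours and 45 minutes it is 11:11 PM in Tel Aviv.
Shift by the zone difference: 11:11 PM + 2:30 = 1:41 AM on Jul 25 in Mumbai.

1:41 AM on July 25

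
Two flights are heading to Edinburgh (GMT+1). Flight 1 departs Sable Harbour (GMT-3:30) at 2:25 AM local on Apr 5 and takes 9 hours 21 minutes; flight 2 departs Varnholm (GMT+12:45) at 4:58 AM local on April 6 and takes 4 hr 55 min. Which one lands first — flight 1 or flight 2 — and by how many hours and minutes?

the first, by 5 hours 52 minutes

Flight 1 in UTC: 2:25 AM + 3:30 = 5:55 AM on Apr 5.
+9 hours and 21 minutes → arrive 3:16 PM UTC on Apr 5.
Flight 2 in UTC: 4:58 AM − 12:45 = 4:13 PM on Apr 5.
+4 hours and 55 minutes → arrive 9:08 PM UTC on Apr 5.
Flight 1 lands earlier by 5 hours 52 minutes.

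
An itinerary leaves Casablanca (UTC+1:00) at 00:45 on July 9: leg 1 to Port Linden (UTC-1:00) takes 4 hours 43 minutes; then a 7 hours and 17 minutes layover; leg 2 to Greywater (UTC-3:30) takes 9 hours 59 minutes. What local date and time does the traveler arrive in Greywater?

18:14 on July 9

Convert departure to UTC: 00:45 − 1:00 = 23:45 UTC on Jul 8.
Add 4 hours and 43 minutes leg 1 → 04:28 UTC (Jul 9).
Add 7 hours and 17 minutes layover in Port Linden → 11:45 UTC.
Add 9 hours and 59 minutes leg 2 → 21:44 UTC.
Greywater is UTC−3:30, so local arrival = 21:44 − 3:30 = 18:14 on Jul 9.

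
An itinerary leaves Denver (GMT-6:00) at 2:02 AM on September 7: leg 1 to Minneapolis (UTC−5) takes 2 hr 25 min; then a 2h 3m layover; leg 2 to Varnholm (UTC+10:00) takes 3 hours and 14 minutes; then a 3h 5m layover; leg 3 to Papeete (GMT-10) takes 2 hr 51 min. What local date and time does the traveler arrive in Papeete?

Convert departure to UTC: 2:02 AM + 6:00 = 8:02 AM UTC on Sep 7.
Add 2 hours 25 minutes leg 1 → 10:27 AM UTC.
Add 2 hours and 3 minutes layover in Minneapolis → 12:30 PM UTC.
Add 3 hours and 14 minutes leg 2 → 3:44 PM UTC.
Add 3 hours 5 minutes layover in Varnholm → 6:49 PM UTC.
Add 2 hours 51 minutes leg 3 → 9:40 PM UTC.
Papeete is UTC−10:00, so local arrival = 9:40 PM − 10:00 = 11:40 AM on Sep 7.

11:40 AM on September 7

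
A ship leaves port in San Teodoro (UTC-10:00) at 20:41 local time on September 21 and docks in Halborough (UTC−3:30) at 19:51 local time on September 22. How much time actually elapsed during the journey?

16 hours 40 minutes

Departure in UTC: 20:41 + 10:00 = 06:41 on Sep 22.
Arrival in UTC: 19:51 + 3:30 = 23:21 on Sep 22.
Elapsed = 23:21 − 06:41 = 16 hours 40 minutes.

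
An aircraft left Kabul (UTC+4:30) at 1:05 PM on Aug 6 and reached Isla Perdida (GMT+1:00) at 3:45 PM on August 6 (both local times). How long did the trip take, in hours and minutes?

Departure in UTC: 1:05 PM − 4:30 = 8:35 AM on Aug 6.
Arrival in UTC: 3:45 PM − 1:00 = 2:45 PM on Aug 6.
Elapsed = 2:45 PM − 8:35 AM = 6 hours 10 minutes.

6 hours 10 minutes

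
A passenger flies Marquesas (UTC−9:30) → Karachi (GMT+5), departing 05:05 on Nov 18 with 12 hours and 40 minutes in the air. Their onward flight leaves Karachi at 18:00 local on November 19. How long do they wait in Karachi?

Convert departure to UTC: 05:05 + 9:30 = 14:35 UTC on Nov 18.
Add 12 hours 40 minutes flight time → 03:15 UTC (Nov 19).
Karachi is UTC+5:00, so local arrival = 03:15 + 5:00 = 08:15 on Nov 19.
Layover = 18:00 − 08:15 = 9 hours 45 minutes.

9 hours 45 minutes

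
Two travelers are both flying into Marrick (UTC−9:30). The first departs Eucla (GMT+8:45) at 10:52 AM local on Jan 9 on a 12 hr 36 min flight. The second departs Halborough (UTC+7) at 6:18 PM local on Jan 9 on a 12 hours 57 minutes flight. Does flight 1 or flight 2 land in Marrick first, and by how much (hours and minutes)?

the first, by 9 hours 32 minutes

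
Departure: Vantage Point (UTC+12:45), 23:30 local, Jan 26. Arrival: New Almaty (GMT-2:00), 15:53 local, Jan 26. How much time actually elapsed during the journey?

7 hours 8 minutes

New Almaty is 14:45 behind Vantage Point.
Clock-face elapsed time (ignoring zones) is −7 hours 37 minutes.
Actual elapsed = −7 hours 37 minutes + 14:45 = 7 hours 8 minutes.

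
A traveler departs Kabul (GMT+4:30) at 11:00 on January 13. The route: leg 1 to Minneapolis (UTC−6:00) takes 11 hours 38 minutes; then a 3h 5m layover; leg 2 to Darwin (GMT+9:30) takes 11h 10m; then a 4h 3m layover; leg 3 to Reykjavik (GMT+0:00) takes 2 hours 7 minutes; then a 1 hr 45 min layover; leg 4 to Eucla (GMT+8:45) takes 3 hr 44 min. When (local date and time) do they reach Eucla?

Convert departure to UTC: 11:00 − 4:30 = 06:30 UTC on Jan 13.
Add 11 hours 38 minutes leg 1 → 18:08 UTC.
Add 3 hours and 5 minutes layover in Minneapolis → 21:13 UTC.
Add 11 hours and 10 minutes leg 2 → 08:23 UTC (Jan 14).
Add 4 hours 3 minutes layover in Darwin → 12:26 UTC.
Add 2 hours 7 minutes leg 3 → 14:33 UTC.
Add 1 hour 45 minutes layover in Reykjavik → 16:18 UTC.
Add 3 hours 44 minutes leg 4 → 20:02 UTC.
Eucla is UTC+8:45, so local arrival = 20:02 + 8:45 = 04:47 on Jan 15.

04:47 on Jan 15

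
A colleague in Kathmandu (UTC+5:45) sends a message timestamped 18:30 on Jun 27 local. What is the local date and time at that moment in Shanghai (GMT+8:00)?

20:45 on June 27

In UTC: 18:30 − 5:45 = 12:45 on Jun 27.
Shanghai is UTC+8:00: 12:45 + 8:00 = 20:45 on Jun 27.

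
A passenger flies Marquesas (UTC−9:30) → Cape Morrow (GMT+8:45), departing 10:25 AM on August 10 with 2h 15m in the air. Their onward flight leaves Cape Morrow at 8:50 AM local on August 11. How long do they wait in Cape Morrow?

Convert departure to UTC: 10:25 AM + 9:30 = 7:55 PM UTC on Aug 10.
Add 2 hours and 15 minutes flight time → 10:10 PM UTC.
Cape Morrow is UTC+8:45, so local arrival = 10:10 PM + 8:45 = 6:55 AM on Aug 11.
Layover = 8:50 AM − 6:55 AM = 1 hour 55 minutes.

1 hour 55 minutes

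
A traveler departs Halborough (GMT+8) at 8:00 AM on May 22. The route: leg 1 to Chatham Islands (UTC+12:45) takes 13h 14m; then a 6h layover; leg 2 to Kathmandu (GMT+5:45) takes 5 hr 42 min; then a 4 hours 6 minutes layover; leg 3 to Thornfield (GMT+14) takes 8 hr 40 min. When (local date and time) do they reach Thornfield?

3:42 AM on May 24

Convert departure to UTC: 8:00 AM − 8:00 = 12:00 AM UTC on May 22.
Add 13 hours 14 minutes leg 1 → 1:14 PM UTC.
Add 6 hours layover in Chatham Islands → 7:14 PM UTC.
Add 5 hours and 42 minutes leg 2 → 12:56 AM UTC (May 23).
Add 4 hours and 6 minutes layover in Kathmandu → 5:02 AM UTC.
Add 8 hours 40 minutes leg 3 → 1:42 PM UTC.
Thornfield is UTC+14:00, so local arrival = 1:42 PM + 14:00 = 3:42 AM on May 24.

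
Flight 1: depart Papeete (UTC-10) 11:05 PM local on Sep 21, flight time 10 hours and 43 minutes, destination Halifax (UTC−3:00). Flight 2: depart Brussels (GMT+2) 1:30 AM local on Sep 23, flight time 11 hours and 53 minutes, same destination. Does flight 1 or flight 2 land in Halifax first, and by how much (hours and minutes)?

Flight 1 in UTC: 11:05 PM + 10:00 = 9:05 AM on Sep 22.
+10 hours and 43 minutes → arrive 7:48 PM UTC on Sep 22.
Flight 2 in UTC: 1:30 AM − 2:00 = 11:30 PM on Sep 22.
+11 hours 53 minutes → arrive 11:23 AM UTC on Sep 23.
Flight 1 lands earlier by 15 hours 35 minutes.

the first, by 15 hours 35 minutes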